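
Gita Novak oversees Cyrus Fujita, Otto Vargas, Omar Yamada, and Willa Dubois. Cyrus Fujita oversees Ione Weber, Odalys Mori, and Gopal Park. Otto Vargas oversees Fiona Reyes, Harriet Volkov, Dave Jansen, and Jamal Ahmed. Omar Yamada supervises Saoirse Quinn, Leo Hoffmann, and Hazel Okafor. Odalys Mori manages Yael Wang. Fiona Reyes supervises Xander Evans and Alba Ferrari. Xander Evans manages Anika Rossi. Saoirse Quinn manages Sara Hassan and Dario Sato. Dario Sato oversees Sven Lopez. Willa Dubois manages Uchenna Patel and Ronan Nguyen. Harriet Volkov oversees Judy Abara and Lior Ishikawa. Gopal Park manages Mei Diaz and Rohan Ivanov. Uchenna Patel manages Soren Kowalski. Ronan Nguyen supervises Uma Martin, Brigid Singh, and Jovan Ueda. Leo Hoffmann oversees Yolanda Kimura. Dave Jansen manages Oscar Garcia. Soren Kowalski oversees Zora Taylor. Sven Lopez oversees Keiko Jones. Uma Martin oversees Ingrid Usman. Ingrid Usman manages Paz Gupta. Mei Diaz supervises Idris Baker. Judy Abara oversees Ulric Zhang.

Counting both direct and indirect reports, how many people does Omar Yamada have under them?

8

Omar Yamada directly manages Saoirse Quinn, Leo Hoffmann, Hazel Okafor. Under Saoirse Quinn: Sara Hassan, Dario Sato, Sven Lopez, Keiko Jones (4). Under Leo Hoffmann: Yolanda Kimura (1). Hazel Okafor has no reports. So Omar Yamada's organization is 3 direct reports plus everyone under them: 5 + 2 + 1 = 8.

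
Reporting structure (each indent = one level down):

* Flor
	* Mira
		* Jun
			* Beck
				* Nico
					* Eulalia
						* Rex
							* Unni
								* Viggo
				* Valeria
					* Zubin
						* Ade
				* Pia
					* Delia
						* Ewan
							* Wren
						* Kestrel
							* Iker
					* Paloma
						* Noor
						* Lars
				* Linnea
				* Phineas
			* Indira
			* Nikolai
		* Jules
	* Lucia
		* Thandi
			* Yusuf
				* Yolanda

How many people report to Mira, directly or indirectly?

24

Mira directly manages Jun, Jules. Under Jun: Nikolai, Indira, Beck, Phineas, Linnea, Pia, Paloma, Lars, Noor, Delia, Kestrel, Iker, Ewan, Wren, Valeria, Zubin, Ade, Nico, Eulalia, Rex, Unni, Viggo (22). Jules has no reports. So Mira's organization is 2 direct reports plus everyone under them: 23 + 1 = 24.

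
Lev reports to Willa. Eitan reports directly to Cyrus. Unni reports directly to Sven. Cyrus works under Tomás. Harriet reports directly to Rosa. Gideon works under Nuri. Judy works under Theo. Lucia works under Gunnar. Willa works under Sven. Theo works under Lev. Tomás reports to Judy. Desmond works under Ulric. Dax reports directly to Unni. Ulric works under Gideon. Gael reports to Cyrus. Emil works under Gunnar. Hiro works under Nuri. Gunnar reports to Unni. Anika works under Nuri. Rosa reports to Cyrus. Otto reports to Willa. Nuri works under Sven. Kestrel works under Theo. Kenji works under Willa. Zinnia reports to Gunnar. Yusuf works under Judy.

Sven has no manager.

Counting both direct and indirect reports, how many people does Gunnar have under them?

3

Gunnar directly manages Lucia, Emil, Zinnia. Lucia has no reports. Emil has no reports. Zinnia has no reports. So Gunnar's organization is 3 direct reports plus everyone under them: 1 + 1 + 1 = 3.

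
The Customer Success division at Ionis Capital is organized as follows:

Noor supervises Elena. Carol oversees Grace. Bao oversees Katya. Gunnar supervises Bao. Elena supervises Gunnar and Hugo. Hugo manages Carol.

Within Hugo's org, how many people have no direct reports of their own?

1

The only person in Hugo's organization with no one reporting to them is Grace. That is 1.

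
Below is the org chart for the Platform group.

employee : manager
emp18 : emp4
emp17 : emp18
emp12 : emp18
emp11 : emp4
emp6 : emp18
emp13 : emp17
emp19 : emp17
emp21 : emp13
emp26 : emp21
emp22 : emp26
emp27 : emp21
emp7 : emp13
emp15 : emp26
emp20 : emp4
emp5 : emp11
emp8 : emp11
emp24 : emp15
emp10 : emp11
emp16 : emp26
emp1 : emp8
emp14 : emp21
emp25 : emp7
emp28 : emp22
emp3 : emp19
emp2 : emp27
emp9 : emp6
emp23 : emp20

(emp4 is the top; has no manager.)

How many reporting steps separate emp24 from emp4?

7

Chain from emp24 up to emp4: emp24 → emp15 → emp26 → emp21 → emp13 → emp17 → emp18 → emp4. That is 7 steps up, so emp24 is 7 levels below emp4.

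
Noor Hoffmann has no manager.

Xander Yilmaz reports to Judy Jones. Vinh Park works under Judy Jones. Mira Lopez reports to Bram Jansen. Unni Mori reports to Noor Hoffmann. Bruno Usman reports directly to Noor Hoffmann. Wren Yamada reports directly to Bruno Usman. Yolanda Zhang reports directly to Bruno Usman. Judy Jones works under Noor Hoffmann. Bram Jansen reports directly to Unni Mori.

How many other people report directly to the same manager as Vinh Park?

1

Vinh Park reports to Judy Jones. Judy Jones's other direct reports are Xander Yilmaz — 1 peer.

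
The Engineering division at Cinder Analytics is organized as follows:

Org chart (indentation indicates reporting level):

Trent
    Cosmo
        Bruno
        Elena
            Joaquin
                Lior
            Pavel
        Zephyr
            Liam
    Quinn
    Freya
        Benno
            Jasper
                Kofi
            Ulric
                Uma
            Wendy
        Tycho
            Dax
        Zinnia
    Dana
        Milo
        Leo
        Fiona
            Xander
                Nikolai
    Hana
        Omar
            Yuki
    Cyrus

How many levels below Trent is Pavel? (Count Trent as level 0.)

3

Chain from Pavel up to Trent: Pavel → Elena → Cosmo → Trent. That is 3 steps up, so Pavel is 3 levels below Trent.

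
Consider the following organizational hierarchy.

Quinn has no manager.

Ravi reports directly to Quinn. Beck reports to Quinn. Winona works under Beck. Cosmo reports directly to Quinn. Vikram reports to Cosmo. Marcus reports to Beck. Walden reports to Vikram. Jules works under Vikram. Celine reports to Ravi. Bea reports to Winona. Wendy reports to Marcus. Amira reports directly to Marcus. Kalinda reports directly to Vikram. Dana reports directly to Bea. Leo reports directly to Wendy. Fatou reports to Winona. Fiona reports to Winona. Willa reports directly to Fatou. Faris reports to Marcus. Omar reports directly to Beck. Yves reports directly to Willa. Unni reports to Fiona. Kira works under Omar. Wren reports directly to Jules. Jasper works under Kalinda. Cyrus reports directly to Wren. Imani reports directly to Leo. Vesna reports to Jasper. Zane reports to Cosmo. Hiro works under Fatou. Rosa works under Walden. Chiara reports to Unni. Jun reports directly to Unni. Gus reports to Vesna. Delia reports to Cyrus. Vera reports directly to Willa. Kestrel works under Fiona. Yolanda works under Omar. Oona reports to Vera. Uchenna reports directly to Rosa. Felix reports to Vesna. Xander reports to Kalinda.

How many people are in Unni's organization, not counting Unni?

2

Unni directly manages Chiara, Jun. Chiara has no reports. Jun has no reports. So Unni's organization is 2 direct reports plus everyone under them: 1 + 1 = 2.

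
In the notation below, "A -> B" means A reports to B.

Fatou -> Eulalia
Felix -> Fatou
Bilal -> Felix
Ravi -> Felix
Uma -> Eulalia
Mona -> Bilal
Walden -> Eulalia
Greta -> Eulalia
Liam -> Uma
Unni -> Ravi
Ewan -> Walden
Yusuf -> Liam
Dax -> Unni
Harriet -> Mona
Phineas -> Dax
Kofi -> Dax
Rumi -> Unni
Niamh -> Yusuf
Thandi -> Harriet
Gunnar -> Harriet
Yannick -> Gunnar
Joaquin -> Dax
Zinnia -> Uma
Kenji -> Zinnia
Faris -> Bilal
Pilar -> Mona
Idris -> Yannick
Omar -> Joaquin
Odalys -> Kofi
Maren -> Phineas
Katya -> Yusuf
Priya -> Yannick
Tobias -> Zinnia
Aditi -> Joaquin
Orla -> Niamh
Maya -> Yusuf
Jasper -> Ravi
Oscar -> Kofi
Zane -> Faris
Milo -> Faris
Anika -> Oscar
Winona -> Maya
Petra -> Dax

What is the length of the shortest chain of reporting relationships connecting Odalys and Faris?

7

Odalys is 5 levels below Felix, and Faris is 2 levels below Felix (their lowest common manager). The shortest path runs up from Odalys to Felix and back down to Faris: 5 + 2 = 7 links.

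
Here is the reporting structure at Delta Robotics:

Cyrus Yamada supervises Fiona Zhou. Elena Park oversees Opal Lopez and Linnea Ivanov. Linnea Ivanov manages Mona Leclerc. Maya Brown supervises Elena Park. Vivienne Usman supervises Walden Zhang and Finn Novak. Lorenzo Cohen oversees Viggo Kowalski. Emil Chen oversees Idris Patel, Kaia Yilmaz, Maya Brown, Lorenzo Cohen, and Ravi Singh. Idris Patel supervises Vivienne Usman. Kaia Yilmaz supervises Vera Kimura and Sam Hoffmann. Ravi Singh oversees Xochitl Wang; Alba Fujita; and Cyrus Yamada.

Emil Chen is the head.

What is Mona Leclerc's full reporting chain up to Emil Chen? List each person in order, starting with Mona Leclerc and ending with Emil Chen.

Mona Leclerc -> Linnea Ivanov -> Elena Park -> Maya Brown -> Emil Chen

Mona Leclerc reports to Linnea Ivanov. Linnea Ivanov reports to Elena Park. Elena Park reports to Maya Brown. Maya Brown reports to Emil Chen. Emil Chen is at the top.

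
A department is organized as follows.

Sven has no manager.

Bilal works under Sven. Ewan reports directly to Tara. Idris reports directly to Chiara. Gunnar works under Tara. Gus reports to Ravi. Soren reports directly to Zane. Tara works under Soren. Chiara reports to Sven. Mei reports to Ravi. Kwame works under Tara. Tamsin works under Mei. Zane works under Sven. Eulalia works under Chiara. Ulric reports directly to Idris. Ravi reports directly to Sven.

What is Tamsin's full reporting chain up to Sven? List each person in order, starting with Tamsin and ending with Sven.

Tamsin reports to Mei. Mei reports to Ravi. Ravi reports to Sven. Sven is at the top.

Tamsin -> Mei -> Ravi -> Sven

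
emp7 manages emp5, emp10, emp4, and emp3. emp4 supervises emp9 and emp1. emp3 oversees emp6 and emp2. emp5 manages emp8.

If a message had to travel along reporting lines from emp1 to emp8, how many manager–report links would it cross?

4

emp1 is 2 levels below emp7, and emp8 is 2 levels below emp7 (their lowest common manager). The shortest path runs up from emp1 to emp7 and back down to emp8: 2 + 2 = 4 links.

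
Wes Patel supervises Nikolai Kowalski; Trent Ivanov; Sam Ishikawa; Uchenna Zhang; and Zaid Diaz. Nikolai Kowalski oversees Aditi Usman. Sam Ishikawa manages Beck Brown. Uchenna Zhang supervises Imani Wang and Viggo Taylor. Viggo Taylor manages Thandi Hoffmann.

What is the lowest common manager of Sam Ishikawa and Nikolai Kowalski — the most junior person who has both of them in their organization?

Wes Patel

Sam Ishikawa's chain of managers is Wes Patel. Nikolai Kowalski's chain of managers is Wes Patel. The first manager that appears in both chains is Wes Patel.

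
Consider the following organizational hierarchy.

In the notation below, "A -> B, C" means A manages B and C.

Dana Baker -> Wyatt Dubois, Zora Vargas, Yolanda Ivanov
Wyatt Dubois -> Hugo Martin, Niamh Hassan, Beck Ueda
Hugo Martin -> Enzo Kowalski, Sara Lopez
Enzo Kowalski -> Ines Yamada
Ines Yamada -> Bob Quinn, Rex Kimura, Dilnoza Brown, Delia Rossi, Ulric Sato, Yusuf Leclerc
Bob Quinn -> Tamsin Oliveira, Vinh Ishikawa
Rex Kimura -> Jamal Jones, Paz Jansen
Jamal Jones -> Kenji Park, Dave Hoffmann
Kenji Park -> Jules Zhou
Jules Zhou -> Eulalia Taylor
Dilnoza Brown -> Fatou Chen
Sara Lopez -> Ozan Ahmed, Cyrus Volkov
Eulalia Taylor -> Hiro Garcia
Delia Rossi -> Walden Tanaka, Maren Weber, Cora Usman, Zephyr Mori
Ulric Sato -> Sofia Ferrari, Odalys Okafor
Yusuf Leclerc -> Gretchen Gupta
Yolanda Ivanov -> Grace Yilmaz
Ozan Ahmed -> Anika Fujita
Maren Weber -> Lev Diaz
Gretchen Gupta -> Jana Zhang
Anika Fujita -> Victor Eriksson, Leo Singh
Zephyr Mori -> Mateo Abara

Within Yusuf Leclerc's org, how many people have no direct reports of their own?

The only person in Yusuf Leclerc's organization with no one reporting to them is Jana Zhang. That is 1.

1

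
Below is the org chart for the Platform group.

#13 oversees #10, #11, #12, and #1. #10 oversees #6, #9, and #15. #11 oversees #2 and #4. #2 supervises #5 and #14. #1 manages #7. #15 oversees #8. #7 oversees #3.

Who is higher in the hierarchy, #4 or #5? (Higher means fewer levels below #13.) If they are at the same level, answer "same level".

#4 is 2 levels below #13; #5 is 3. #4 is higher.

#4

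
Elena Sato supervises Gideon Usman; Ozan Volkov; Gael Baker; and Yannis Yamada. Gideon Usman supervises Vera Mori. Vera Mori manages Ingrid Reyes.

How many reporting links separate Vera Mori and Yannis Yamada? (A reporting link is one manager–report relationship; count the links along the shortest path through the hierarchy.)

3

Vera Mori is 2 levels below Elena Sato, and Yannis Yamada is 1 level below Elena Sato (their lowest common manager). The shortest path runs up from Vera Mori to Elena Sato and back down to Yannis Yamada: 2 + 1 = 3 links.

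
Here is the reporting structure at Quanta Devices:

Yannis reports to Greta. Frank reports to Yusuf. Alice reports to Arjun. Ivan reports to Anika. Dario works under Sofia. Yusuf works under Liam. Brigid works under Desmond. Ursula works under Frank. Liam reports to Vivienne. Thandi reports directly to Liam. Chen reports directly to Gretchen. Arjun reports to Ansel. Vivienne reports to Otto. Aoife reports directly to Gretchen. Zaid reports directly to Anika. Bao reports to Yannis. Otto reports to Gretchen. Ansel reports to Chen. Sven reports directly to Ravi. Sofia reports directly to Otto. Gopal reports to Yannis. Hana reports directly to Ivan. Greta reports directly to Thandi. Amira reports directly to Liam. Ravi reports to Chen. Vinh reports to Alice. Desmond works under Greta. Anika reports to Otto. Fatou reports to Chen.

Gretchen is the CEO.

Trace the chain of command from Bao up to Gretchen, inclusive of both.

Bao reports to Yannis. Yannis reports to Greta. Greta reports to Thandi. Thandi reports to Liam. Liam reports to Vivienne. Vivienne reports to Otto. Otto reports to Gretchen. Gretchen is at the top.

Bao -> Yannis -> Greta -> Thandi -> Liam -> Vivienne -> Otto -> Gretchen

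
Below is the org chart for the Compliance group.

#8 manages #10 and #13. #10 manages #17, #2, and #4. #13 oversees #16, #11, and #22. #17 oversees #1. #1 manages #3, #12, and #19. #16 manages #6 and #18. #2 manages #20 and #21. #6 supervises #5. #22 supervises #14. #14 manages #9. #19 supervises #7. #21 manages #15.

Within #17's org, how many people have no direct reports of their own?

The people in #17's organization with no one reporting to them are #12, #7, #3. That is 3.

3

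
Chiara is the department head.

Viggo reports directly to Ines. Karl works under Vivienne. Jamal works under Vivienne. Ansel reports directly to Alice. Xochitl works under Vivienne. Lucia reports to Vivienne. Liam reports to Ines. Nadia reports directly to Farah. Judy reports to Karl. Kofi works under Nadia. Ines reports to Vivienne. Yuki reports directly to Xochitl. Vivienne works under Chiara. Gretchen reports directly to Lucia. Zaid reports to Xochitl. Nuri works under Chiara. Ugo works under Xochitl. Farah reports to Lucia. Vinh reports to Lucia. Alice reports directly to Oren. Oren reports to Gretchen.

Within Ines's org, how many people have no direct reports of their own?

The people in Ines's organization with no one reporting to them are Viggo, Liam. That is 2.

2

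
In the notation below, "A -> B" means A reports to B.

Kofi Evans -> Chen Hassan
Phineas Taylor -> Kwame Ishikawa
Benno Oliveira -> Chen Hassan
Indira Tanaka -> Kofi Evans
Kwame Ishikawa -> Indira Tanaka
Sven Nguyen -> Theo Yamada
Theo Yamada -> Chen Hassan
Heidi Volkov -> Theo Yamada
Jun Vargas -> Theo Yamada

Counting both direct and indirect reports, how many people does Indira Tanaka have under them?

Indira Tanaka directly manages Kwame Ishikawa. Under Kwame Ishikawa: Phineas Taylor (1). That's 2 in total.

2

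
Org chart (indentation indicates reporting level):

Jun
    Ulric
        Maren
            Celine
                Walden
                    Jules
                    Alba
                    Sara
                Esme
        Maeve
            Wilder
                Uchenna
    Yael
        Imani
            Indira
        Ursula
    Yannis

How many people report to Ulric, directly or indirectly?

10

Ulric directly manages Maren, Maeve. Under Maren: Celine, Esme, Walden, Sara, Alba, Jules (6). Under Maeve: Wilder, Uchenna (2). So Ulric's organization is 2 direct reports plus everyone under them: 7 + 3 = 10.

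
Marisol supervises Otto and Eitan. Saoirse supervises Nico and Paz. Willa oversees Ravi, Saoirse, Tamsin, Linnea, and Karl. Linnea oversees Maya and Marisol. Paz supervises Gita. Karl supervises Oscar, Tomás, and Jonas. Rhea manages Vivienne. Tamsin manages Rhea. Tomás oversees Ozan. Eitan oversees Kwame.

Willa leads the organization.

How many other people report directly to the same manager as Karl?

Karl reports to Willa. Willa's other direct reports are Saoirse, Tamsin, Linnea, Ravi — 4 peers.

4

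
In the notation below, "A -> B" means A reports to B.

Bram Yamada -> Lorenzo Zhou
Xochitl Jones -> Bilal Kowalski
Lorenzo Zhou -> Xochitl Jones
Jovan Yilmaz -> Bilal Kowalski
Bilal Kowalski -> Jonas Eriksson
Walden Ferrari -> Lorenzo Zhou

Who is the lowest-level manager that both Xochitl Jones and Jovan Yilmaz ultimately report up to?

Bilal Kowalski

Xochitl Jones's chain of managers is Bilal Kowalski, Jonas Eriksson. Jovan Yilmaz's chain of managers is Bilal Kowalski, Jonas Eriksson. The first manager that appears in both chains is Bilal Kowalski.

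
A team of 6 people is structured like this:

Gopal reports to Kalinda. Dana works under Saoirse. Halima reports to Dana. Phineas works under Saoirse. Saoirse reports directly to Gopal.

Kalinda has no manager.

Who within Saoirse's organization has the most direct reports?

Direct-report counts within Saoirse's organization: Saoirse has 2; Dana has 1. The largest is 2, held by Saoirse.

Saoirse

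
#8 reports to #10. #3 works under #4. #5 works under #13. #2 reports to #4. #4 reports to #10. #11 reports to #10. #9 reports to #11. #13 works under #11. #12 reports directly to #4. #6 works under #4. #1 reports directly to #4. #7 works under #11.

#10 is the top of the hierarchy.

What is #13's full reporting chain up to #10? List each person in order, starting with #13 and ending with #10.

#13 reports to #11. #11 reports to #10. #10 is at the top.

#13 -> #11 -> #10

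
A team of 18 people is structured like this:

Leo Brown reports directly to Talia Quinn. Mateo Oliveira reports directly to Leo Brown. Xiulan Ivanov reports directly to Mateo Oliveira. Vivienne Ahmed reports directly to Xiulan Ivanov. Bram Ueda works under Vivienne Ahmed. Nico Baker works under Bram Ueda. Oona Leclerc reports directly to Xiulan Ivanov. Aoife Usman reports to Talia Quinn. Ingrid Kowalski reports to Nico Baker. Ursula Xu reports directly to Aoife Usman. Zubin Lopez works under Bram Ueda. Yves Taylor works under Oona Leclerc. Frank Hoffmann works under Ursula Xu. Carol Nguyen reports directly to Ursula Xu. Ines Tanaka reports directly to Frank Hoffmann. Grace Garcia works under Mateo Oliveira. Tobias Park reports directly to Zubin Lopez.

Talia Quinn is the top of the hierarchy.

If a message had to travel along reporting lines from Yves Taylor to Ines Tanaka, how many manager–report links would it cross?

9

Yves Taylor is 5 levels below Talia Quinn, and Ines Tanaka is 4 levels below Talia Quinn (their lowest common manager). The shortest path runs up from Yves Taylor to Talia Quinn and back down to Ines Tanaka: 5 + 4 = 9 links.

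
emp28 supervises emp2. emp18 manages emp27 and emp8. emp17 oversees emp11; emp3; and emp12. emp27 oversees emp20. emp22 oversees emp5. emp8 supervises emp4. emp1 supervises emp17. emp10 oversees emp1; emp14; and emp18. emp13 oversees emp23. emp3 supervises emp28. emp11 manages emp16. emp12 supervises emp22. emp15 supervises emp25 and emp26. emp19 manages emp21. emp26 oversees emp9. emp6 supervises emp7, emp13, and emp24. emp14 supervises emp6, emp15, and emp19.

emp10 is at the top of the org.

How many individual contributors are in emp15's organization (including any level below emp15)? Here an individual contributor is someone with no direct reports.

2

The people in emp15's organization with no one reporting to them are emp9, emp25. That is 2.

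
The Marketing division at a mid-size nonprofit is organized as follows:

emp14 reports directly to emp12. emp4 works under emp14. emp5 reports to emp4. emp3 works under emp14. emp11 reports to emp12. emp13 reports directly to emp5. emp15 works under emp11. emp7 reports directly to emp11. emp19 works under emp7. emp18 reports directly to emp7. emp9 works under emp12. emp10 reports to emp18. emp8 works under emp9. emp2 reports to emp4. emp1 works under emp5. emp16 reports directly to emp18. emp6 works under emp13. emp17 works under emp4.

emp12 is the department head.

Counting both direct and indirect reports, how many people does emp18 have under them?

emp18 directly manages emp10, emp16. emp10 has no reports. emp16 has no reports. So emp18's organization is 2 direct reports plus everyone under them: 1 + 1 = 2.

2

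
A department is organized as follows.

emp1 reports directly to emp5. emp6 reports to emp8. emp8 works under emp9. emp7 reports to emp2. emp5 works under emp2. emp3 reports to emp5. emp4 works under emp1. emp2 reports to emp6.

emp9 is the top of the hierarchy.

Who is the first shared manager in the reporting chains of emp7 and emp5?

emp2

emp7's chain of managers is emp2, emp6, emp8, emp9. emp5's chain of managers is emp2, emp6, emp8, emp9. The first manager that appears in both chains is emp2.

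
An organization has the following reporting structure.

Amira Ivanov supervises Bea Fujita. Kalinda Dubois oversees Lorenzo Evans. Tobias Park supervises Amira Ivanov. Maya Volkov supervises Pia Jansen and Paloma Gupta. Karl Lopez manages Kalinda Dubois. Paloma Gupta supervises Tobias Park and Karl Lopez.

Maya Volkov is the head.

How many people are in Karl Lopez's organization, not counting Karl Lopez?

2

Karl Lopez directly manages Kalinda Dubois. Under Kalinda Dubois: Lorenzo Evans (1). That's 2 in total.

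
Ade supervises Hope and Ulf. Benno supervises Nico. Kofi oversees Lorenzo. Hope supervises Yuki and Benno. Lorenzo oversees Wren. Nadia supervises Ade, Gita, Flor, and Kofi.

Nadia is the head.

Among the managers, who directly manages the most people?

Direct-report counts: Nadia has 4; Kofi has 1; Lorenzo has 1; Ade has 2; Hope has 2; Benno has 1. The largest is 4, held by Nadia.

Nadia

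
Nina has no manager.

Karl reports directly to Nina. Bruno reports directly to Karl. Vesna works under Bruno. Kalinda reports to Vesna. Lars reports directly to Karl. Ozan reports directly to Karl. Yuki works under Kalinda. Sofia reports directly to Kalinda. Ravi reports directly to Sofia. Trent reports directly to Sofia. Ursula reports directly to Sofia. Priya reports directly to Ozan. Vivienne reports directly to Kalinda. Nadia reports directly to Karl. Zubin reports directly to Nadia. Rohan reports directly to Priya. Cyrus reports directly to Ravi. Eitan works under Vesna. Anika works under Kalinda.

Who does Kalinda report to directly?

Kalinda reports directly to Vesna.

Vesna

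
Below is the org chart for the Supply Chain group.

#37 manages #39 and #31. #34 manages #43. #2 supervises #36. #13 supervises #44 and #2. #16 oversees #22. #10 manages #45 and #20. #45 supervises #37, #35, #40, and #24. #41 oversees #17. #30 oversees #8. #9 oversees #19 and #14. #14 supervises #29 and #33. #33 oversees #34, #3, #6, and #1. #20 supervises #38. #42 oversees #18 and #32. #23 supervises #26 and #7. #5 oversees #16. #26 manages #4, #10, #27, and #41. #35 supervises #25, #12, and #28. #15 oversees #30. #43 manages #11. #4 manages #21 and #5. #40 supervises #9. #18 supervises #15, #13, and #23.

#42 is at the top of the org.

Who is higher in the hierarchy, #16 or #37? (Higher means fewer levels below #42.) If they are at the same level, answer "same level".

Both #16 and #37 are 6 levels below #42.

same level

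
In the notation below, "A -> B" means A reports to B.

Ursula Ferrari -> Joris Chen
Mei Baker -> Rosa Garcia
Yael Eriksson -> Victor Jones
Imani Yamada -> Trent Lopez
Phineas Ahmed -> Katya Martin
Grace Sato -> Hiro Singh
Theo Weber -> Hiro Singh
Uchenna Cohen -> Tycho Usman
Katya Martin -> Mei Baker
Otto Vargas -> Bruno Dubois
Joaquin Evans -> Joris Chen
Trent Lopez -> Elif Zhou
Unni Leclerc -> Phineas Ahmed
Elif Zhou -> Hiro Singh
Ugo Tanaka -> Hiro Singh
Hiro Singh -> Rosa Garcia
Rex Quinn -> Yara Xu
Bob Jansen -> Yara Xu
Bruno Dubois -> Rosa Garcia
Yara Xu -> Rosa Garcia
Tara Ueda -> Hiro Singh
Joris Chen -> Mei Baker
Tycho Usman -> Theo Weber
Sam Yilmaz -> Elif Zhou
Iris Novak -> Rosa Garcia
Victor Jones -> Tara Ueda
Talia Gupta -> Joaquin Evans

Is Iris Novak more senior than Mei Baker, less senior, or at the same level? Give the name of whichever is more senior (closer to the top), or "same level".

Both Iris Novak and Mei Baker are 1 level below Rosa Garcia.

same level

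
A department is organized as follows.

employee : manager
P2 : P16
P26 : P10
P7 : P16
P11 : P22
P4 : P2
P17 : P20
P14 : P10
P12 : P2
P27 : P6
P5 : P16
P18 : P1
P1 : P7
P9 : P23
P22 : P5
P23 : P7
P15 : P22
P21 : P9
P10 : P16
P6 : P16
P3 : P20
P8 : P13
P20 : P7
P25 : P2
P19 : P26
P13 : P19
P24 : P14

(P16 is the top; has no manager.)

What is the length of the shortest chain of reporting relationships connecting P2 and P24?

4

P2 is 1 level below P16, and P24 is 3 levels below P16 (their lowest common manager). The shortest path runs up from P2 to P16 and back down to P24: 1 + 3 = 4 links.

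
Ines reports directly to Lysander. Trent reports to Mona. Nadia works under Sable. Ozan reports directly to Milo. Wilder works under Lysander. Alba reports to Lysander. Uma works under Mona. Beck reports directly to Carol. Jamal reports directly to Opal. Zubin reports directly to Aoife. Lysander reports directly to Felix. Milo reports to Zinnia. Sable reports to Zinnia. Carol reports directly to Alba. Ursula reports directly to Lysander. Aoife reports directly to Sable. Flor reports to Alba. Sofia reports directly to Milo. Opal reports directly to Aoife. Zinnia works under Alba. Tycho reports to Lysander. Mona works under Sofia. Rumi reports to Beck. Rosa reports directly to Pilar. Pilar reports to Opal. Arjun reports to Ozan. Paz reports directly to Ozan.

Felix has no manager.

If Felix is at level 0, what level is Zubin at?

Chain from Zubin up to Felix: Zubin → Aoife → Sable → Zinnia → Alba → Lysander → Felix. That is 6 steps up, so Zubin is 6 levels below Felix.

6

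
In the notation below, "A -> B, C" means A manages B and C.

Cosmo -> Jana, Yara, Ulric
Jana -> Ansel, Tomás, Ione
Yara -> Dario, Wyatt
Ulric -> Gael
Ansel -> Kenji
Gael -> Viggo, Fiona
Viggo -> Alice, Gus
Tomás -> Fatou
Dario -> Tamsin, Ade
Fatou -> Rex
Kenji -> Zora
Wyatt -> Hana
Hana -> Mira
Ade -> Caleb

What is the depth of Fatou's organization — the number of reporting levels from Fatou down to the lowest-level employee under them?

1

The longest chain under Fatou runs Fatou → Rex, which is 1 level below Fatou.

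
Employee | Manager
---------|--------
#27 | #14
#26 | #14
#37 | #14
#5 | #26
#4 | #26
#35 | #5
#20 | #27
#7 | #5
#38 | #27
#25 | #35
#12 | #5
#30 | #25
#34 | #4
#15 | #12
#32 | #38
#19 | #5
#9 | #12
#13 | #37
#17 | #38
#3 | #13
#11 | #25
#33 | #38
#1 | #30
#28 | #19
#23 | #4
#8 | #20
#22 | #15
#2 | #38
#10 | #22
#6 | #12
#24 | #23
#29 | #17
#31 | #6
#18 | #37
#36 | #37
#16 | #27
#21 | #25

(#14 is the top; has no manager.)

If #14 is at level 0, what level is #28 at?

4

Chain from #28 up to #14: #28 → #19 → #5 → #26 → #14. That is 4 steps up, so #28 is 4 levels below #14.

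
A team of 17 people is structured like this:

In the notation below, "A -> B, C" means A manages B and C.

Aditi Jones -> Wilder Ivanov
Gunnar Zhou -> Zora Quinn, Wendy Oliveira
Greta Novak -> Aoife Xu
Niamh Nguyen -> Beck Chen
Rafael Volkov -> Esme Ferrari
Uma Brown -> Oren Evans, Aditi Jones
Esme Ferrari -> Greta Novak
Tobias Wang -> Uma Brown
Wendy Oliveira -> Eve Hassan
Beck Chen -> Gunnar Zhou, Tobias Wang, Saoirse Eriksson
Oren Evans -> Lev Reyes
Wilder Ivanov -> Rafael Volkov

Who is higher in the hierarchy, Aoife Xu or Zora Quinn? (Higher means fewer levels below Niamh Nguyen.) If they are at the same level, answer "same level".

Zora Quinn

Aoife Xu is 9 levels below Niamh Nguyen; Zora Quinn is 3. Zora Quinn is higher.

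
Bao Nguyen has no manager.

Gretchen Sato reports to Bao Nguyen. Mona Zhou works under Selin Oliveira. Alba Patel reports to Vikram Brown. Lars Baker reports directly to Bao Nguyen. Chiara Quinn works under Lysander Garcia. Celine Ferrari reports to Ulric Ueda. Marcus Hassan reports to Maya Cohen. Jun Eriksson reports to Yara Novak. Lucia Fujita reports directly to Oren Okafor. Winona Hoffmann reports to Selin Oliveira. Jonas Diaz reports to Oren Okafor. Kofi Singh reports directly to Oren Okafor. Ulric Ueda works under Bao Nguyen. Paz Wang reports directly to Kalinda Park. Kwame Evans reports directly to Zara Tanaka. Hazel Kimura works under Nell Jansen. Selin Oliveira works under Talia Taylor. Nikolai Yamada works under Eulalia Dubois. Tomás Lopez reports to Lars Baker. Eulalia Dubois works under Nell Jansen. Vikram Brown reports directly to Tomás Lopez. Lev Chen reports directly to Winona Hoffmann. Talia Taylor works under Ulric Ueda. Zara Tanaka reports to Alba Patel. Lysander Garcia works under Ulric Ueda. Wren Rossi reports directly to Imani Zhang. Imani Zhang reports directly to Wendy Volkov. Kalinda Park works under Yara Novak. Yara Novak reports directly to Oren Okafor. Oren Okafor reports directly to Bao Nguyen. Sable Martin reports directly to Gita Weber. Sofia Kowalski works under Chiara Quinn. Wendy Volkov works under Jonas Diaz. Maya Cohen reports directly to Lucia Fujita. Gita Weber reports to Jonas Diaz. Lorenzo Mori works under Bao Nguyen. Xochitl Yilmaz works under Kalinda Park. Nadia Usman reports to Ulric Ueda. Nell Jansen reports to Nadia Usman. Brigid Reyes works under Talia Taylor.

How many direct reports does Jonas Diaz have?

Jonas Diaz directly manages Gita Weber, Wendy Volkov. That is 2 direct reports.

2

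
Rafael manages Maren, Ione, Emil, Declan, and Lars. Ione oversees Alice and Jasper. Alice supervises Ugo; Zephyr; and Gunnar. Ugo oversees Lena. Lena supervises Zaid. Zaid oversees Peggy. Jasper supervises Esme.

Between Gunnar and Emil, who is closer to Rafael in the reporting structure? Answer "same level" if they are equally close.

Gunnar is 3 levels below Rafael; Emil is 1. Emil is higher.

Emil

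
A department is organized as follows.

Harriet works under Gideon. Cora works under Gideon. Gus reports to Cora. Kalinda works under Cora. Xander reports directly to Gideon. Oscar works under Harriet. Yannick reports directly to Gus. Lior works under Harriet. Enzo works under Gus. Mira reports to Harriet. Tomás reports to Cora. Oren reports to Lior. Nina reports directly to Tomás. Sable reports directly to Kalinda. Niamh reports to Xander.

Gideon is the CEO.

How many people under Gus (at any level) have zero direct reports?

2

The people in Gus's organization with no one reporting to them are Enzo, Yannick. That is 2.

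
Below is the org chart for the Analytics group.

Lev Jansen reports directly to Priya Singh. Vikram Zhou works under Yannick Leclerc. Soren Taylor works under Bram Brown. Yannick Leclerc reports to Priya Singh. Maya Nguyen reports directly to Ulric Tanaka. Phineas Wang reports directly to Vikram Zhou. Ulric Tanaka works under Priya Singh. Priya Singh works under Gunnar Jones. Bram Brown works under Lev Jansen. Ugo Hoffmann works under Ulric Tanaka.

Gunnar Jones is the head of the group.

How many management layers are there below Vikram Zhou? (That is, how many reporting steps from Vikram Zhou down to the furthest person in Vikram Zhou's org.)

The longest chain under Vikram Zhou runs Vikram Zhou → Phineas Wang, which is 1 level below Vikram Zhou.

1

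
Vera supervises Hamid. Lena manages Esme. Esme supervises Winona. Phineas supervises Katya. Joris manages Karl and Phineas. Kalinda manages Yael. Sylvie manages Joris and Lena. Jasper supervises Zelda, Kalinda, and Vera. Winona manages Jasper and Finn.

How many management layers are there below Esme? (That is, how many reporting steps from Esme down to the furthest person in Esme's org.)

The longest chain under Esme runs Esme → Winona → Jasper → Kalinda → Yael, which is 4 levels below Esme.

4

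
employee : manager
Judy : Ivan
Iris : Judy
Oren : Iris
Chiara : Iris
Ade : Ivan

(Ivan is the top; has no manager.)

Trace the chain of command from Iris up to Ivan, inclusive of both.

Iris -> Judy -> Ivan

Iris reports to Judy. Judy reports to Ivan. Ivan is at the top.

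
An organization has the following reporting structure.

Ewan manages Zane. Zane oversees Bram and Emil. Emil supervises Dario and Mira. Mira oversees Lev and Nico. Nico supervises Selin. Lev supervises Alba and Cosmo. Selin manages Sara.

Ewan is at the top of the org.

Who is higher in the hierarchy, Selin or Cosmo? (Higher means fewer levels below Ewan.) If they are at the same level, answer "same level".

Both Selin and Cosmo are 5 levels below Ewan.

same level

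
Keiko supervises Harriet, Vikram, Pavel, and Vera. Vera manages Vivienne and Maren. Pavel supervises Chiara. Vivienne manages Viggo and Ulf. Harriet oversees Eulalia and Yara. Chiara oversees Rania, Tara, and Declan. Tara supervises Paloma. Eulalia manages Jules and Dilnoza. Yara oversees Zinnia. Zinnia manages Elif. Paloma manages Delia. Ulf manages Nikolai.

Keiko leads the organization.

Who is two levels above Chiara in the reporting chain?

Chiara reports to Pavel, and Pavel reports to Keiko. So Chiara's skip-level manager is Keiko.

Keiko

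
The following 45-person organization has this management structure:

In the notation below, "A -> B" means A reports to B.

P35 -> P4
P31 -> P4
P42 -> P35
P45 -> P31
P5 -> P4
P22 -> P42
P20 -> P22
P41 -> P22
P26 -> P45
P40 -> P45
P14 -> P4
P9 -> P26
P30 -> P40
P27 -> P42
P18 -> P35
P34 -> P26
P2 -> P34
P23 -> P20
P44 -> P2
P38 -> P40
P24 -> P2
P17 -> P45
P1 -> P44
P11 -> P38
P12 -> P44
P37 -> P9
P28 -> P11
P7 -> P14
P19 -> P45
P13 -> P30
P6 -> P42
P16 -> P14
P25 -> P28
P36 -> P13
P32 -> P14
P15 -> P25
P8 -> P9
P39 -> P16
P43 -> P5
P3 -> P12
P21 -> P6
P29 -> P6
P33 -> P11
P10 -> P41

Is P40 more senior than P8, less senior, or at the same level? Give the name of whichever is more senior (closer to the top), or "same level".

P40

P40 is 3 levels below P4; P8 is 5. P40 is higher.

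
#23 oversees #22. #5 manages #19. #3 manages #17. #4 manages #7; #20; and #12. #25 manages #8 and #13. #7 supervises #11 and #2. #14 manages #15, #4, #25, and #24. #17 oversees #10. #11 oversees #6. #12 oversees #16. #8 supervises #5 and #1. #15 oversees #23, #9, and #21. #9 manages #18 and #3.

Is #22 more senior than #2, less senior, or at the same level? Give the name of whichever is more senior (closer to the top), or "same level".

same level

Both #22 and #2 are 3 levels below #14.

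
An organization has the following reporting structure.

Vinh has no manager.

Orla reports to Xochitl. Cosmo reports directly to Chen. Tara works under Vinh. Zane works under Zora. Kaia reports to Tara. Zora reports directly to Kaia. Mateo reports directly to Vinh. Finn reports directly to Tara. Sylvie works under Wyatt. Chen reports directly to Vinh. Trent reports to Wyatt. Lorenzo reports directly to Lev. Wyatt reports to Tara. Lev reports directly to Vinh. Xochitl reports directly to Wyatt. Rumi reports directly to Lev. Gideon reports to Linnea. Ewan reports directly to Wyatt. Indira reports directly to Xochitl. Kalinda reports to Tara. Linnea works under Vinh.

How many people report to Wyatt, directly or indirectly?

6

Wyatt directly manages Ewan, Sylvie, Xochitl, Trent. Ewan has no reports. Sylvie has no reports. Under Xochitl: Orla, Indira (2). Trent has no reports. So Wyatt's organization is 4 direct reports plus everyone under them: 1 + 1 + 3 + 1 = 6.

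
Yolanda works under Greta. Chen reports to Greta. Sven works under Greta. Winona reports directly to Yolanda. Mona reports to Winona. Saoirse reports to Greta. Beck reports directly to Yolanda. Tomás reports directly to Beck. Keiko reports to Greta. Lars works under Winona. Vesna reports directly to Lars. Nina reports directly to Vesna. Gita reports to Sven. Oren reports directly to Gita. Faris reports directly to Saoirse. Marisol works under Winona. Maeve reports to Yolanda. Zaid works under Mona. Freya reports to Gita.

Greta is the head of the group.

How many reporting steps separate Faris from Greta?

Chain from Faris up to Greta: Faris → Saoirse → Greta. That is 2 steps up, so Faris is 2 levels below Greta.

2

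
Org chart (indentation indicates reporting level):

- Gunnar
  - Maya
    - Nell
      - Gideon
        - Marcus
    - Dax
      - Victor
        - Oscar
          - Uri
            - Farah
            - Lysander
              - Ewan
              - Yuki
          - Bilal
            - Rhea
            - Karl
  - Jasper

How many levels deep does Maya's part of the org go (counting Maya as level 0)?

The longest chain under Maya runs Maya → Dax → Victor → Oscar → Uri → Lysander → Yuki, which is 6 levels below Maya.

6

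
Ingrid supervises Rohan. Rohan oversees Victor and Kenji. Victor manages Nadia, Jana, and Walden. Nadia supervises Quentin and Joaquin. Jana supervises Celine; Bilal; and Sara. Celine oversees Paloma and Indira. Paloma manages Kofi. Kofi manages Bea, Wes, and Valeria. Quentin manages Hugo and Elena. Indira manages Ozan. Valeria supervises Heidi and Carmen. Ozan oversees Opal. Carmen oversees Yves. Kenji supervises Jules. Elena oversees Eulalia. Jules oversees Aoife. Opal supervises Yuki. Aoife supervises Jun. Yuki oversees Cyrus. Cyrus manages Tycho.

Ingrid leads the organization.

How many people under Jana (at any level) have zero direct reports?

The people in Jana's organization with no one reporting to them are Sara, Bilal, Tycho, Heidi, Yves, Bea, Wes. That is 7.

7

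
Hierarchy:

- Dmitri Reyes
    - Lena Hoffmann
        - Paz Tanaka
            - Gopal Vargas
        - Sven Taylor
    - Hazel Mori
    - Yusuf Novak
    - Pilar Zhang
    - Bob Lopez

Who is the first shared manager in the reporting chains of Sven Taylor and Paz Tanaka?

Sven Taylor's chain of managers is Lena Hoffmann, Dmitri Reyes. Paz Tanaka's chain of managers is Lena Hoffmann, Dmitri Reyes. The first manager that appears in both chains is Lena Hoffmann.

Lena Hoffmann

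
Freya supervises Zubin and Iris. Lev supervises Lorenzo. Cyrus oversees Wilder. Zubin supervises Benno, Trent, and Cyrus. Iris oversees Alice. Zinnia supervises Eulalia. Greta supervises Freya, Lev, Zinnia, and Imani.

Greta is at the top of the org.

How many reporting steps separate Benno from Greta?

3

Chain from Benno up to Greta: Benno → Zubin → Freya → Greta. That is 3 steps up, so Benno is 3 levels below Greta.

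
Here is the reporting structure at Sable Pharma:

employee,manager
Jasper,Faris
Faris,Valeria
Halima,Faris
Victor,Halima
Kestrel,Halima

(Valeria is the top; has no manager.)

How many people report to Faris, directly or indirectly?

Faris directly manages Halima, Jasper. Under Halima: Kestrel, Victor (2). Jasper has no reports. So Faris's organization is 2 direct reports plus everyone under them: 3 + 1 = 4.

4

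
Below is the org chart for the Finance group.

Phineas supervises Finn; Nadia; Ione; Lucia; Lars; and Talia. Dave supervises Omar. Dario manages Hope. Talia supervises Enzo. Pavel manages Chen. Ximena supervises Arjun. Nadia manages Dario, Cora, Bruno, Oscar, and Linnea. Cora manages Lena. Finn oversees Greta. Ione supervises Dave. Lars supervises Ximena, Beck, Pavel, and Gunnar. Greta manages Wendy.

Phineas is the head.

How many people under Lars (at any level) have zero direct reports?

4

The people in Lars's organization with no one reporting to them are Gunnar, Beck, Arjun, Chen. That is 4.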